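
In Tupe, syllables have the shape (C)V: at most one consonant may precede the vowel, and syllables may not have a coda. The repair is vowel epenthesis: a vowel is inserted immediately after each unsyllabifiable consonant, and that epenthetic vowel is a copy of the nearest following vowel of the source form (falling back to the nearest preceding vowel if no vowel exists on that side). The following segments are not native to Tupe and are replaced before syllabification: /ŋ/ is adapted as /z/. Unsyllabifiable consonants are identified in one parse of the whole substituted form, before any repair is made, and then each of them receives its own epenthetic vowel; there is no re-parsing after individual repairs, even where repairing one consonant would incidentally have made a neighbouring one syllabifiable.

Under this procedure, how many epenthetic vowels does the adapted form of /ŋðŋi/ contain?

After substitution the input is /zðzi/.
The unsyllabifiable consonants are /z/, /ð/; each receives one epenthetic vowel.

2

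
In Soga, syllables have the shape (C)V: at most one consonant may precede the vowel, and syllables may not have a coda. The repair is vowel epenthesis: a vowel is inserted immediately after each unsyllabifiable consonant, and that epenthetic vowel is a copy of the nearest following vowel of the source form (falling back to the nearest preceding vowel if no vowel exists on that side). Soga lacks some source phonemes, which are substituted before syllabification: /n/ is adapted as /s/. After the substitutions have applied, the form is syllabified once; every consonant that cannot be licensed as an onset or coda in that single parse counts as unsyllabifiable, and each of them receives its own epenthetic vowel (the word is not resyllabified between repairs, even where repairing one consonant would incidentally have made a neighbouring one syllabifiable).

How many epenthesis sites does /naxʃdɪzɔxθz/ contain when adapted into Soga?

After substitution the input is /saxʃdɪzɔxθz/.
The unsyllabifiable consonants are /x/, /ʃ/, /x/, /θ/, /z/; each receives one epenthetic vowel.

5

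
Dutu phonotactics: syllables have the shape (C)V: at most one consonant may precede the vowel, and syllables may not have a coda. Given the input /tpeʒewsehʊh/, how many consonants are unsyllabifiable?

3

Under (C)V, the unsyllabifiable consonants are /t/, /w/, /h/ (no codas are permitted; onsets are limited to one consonant).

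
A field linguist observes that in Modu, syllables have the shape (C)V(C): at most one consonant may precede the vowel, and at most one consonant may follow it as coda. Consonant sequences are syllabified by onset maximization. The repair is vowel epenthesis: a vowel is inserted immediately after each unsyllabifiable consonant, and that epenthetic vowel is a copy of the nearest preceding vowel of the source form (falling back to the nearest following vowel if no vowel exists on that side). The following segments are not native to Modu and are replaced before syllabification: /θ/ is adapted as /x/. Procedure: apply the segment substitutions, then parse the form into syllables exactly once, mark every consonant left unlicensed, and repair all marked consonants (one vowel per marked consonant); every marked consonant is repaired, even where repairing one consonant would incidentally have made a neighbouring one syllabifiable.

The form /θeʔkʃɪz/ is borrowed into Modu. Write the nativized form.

Substitution: /θ/ → /x/, giving /xeʔkʃɪz/.
Syllabifying with onset maximization leaves /k/ stranded (at most one coda consonant is licensed; onsets are limited to one consonant).
Epenthesis after each stranded consonant: /k/ → /ke/.

xeʔkeʃɪz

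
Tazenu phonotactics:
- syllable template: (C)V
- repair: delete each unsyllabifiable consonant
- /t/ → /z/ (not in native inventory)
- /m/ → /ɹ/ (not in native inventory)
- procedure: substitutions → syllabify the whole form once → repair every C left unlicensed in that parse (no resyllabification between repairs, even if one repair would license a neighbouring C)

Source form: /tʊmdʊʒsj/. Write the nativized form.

Substitution: /t/ → /z/, /m/ → /ɹ/, giving /zʊɹdʊʒsj/.
Syllabifying with onset maximization leaves /ɹ/, /ʒ/, /s/, /j/ stranded (no codas are permitted; onsets are limited to one consonant).
Deletion applies to /ɹ/, /ʒ/, /s/, /j/.

zʊdʊ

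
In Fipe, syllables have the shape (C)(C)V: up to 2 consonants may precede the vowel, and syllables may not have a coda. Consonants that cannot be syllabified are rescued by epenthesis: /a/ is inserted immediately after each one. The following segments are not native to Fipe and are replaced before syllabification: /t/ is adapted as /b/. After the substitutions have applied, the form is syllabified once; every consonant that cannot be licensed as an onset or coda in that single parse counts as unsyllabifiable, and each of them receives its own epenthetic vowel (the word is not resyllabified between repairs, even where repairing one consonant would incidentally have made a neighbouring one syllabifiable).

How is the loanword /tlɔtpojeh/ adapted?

Substitution: /t/ → /b/, giving /blɔbpojeh/.
Syllabifying with onset maximization leaves /h/ stranded (no codas are permitted; onsets may contain at most 2 consonants).
Each unlicensed consonant becomes the onset of a new syllable: /h/ → /ha/.

blɔbpojeha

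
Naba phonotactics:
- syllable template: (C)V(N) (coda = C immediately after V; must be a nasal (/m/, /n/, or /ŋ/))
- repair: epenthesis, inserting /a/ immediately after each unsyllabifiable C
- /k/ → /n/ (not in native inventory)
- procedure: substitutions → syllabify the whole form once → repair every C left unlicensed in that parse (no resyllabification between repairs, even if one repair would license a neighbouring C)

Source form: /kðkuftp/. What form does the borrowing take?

Substitution: /k/ → /n/, giving /nðnuftp/.
The consonants /n/, /ð/, /f/, /t/, /p/ cannot be parsed into a legal (C)V(N) syllable (only a nasal (/m/, /n/, or /ŋ/) is licensed in coda position; onsets are limited to one consonant).
Epenthesis after each stranded consonant: /n/ → /na/, /ð/ → /ða/, /f/ → /fa/, /t/ → /ta/, /p/ → /pa/.

naðanufatapa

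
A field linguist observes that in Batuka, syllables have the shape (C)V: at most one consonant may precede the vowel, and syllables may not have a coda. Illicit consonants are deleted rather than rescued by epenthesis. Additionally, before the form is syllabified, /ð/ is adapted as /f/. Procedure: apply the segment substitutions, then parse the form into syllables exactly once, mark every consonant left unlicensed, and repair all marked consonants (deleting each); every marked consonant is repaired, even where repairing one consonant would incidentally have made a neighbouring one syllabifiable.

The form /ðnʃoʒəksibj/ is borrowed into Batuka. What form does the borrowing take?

ʃoʒəsi

Substitution: /ð/ → /f/, giving /fnʃoʒəksibj/.
Under (C)V, the unsyllabifiable consonants are /f/, /n/, /k/, /b/, /j/ (no codas are permitted; onsets are limited to one consonant).
Each unlicensed consonant is deleted: /f/, /n/, /k/, /b/, /j/.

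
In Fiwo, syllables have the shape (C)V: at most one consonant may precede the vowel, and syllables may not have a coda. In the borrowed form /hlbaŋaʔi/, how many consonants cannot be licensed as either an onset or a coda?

Syllabifying with onset maximization leaves /h/, /l/ stranded (no codas are permitted; onsets are limited to one consonant).

2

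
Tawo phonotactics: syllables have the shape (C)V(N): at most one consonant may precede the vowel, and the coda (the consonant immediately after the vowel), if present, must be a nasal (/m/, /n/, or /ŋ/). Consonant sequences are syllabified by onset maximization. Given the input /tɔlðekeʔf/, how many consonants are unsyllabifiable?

3

Syllabifying with onset maximization leaves /l/, /ʔ/, /f/ stranded (only a nasal (/m/, /n/, or /ŋ/) is licensed in coda position; onsets are limited to one consonant).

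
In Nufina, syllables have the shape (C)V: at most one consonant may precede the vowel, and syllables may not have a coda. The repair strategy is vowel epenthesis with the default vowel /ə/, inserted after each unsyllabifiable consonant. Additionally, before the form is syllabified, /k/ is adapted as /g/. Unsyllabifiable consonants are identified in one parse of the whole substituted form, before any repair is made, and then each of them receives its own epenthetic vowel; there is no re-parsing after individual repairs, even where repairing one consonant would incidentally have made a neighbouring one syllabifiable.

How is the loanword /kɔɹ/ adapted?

gɔɹə

Substitution: /k/ → /g/, giving /gɔɹ/.
Syllabifying with onset maximization leaves /ɹ/ stranded (no codas are permitted; onsets are limited to one consonant).
Inserting the epenthetic vowel yields /ɹ/ → /ɹə/.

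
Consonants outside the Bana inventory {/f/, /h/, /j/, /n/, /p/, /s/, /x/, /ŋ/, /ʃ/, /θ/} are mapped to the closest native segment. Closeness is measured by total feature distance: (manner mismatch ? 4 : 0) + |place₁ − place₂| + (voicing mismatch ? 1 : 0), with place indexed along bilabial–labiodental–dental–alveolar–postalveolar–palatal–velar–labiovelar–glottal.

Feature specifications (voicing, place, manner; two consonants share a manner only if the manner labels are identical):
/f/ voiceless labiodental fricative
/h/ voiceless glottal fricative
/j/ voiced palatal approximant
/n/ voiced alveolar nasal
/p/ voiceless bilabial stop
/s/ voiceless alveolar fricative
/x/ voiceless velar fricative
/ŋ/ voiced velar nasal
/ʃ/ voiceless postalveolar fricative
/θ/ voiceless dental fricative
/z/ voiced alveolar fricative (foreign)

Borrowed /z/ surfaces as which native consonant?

s

/s/ is closest: same manner (fricative), place distance 0 (alveolar→alveolar), voicing differs (+1); total 1. Next closest is /ʃ/ at distance 2.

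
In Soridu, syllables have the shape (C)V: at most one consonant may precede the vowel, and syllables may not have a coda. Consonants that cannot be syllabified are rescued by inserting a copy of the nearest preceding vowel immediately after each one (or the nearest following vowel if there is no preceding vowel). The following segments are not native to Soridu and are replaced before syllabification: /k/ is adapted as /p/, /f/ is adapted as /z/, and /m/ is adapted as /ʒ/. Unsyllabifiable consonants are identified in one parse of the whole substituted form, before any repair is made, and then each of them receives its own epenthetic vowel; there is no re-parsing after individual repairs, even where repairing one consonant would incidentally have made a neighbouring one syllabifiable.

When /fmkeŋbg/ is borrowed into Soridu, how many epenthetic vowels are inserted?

After substitution the input is /zʒpeŋbg/.
The unsyllabifiable consonants are /z/, /ʒ/, /ŋ/, /b/, /g/; each receives one epenthetic vowel.

5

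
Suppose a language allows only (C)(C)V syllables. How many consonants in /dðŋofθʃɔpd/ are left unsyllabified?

Under (C)(C)V, the unsyllabifiable consonants are /d/, /f/, /p/, /d/ (no codas are permitted; onsets may contain at most 2 consonants).

4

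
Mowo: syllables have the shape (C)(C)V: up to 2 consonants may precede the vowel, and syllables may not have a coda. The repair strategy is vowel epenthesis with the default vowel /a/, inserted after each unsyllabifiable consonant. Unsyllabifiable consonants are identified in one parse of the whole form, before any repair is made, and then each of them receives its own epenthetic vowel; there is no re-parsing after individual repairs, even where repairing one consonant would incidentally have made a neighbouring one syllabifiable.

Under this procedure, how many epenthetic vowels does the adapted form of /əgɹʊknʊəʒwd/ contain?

3

The unsyllabifiable consonants are /ʒ/, /w/, /d/; each receives one epenthetic vowel.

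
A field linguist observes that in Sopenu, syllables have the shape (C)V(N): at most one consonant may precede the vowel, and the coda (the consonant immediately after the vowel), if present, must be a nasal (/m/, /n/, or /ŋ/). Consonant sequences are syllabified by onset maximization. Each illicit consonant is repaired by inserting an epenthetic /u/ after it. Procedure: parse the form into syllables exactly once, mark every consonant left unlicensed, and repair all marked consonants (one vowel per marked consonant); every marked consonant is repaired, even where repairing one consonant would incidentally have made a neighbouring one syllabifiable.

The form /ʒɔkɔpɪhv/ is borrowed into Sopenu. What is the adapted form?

Syllabifying with onset maximization leaves /h/, /v/ stranded (only a nasal (/m/, /n/, or /ŋ/) is licensed in coda position; onsets are limited to one consonant).
Epenthesis after each stranded consonant: /h/ → /hu/, /v/ → /vu/.

ʒɔkɔpɪhuvu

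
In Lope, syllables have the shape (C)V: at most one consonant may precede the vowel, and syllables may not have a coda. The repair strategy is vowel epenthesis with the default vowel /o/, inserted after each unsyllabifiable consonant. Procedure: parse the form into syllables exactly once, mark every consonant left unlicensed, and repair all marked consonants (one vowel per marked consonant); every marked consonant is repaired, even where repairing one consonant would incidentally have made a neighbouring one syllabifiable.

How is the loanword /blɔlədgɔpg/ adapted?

bolɔlədogɔpogo

Under (C)V, the unsyllabifiable consonants are /b/, /d/, /p/, /g/ (no codas are permitted; onsets are limited to one consonant).
Each unlicensed consonant becomes the onset of a new syllable: /b/ → /bo/, /d/ → /do/, /p/ → /po/, /g/ → /go/.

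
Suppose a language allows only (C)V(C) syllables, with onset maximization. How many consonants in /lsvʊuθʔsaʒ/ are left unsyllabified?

3

The consonants /l/, /s/, /ʔ/ cannot be parsed into a legal (C)V(C) syllable (at most one coda consonant is licensed; onsets are limited to one consonant).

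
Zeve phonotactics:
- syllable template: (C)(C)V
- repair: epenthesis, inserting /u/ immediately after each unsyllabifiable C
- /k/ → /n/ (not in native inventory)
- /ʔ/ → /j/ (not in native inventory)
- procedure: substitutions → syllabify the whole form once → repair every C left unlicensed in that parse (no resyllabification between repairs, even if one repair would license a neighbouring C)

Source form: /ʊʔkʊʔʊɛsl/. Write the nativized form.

ʊjnʊjʊɛsulu

Substitution: /ʔ/ → /j/, /k/ → /n/, giving /ʊjnʊjʊɛsl/.
Syllabifying with onset maximization leaves /s/, /l/ stranded (no codas are permitted; onsets may contain at most 2 consonants).
Inserting the epenthetic vowel yields /s/ → /su/, /l/ → /lu/.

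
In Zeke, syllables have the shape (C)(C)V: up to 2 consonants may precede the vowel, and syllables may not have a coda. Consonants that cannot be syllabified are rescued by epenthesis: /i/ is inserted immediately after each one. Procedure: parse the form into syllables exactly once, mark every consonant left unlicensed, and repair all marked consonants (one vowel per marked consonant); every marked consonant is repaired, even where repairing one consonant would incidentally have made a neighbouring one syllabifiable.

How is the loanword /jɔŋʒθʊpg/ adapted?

The consonants /ŋ/, /p/, /g/ cannot be parsed into a legal (C)(C)V syllable (no codas are permitted; onsets may contain at most 2 consonants).
Inserting the epenthetic vowel yields /ŋ/ → /ŋi/, /p/ → /pi/, /g/ → /gi/.

jɔŋiʒθʊpigi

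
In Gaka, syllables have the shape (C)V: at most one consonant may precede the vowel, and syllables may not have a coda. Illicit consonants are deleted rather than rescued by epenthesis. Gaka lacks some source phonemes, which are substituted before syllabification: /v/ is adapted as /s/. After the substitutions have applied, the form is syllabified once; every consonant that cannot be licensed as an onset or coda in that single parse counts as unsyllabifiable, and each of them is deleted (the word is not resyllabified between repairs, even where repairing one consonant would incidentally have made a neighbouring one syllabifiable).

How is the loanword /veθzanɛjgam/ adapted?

Substitution: /v/ → /s/, giving /seθzanɛjgam/.
The consonants /θ/, /j/, /m/ cannot be parsed into a legal (C)V syllable (no codas are permitted; onsets are limited to one consonant).
Deletion applies to /θ/, /j/, /m/.

sezanɛga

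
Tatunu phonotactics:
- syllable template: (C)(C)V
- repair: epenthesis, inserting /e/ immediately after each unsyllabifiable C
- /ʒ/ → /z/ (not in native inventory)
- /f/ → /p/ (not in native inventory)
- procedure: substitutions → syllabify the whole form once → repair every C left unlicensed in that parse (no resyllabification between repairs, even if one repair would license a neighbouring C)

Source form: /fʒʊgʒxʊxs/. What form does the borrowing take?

pzʊgezxʊxese

Substitution: /f/ → /p/, /ʒ/ → /z/, giving /pzʊgzxʊxs/.
Syllabifying with onset maximization leaves /g/, /x/, /s/ stranded (no codas are permitted; onsets may contain at most 2 consonants).
Epenthesis after each stranded consonant: /g/ → /ge/, /x/ → /xe/, /s/ → /se/.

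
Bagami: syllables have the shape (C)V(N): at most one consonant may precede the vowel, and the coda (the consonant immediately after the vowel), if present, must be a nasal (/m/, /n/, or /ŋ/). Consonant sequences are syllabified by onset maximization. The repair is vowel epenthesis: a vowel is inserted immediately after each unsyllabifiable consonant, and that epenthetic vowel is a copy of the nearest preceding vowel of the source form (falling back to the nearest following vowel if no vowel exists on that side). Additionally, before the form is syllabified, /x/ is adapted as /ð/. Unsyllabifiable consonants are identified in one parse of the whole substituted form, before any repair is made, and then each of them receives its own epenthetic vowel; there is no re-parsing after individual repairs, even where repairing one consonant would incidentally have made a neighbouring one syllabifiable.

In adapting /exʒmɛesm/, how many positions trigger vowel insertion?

4

After substitution the input is /eðʒmɛesm/.
The unsyllabifiable consonants are /ð/, /ʒ/, /s/, /m/; each receives one epenthetic vowel.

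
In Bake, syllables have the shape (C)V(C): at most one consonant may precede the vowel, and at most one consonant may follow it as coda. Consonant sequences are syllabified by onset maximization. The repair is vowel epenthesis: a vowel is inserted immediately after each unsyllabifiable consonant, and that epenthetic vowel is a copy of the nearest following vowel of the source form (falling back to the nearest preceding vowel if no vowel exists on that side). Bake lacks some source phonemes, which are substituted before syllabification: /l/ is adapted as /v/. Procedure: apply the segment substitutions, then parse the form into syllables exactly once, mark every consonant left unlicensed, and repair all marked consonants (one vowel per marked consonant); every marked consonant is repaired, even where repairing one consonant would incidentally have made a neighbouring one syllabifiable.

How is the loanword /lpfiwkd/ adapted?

vipifiwkidi

Substitution: /l/ → /v/, giving /vpfiwkd/.
The consonants /v/, /p/, /k/, /d/ cannot be parsed into a legal (C)V(C) syllable (at most one coda consonant is licensed; onsets are limited to one consonant).
Inserting the epenthetic vowel yields /v/ → /vi/, /p/ → /pi/, /k/ → /ki/, /d/ → /di/.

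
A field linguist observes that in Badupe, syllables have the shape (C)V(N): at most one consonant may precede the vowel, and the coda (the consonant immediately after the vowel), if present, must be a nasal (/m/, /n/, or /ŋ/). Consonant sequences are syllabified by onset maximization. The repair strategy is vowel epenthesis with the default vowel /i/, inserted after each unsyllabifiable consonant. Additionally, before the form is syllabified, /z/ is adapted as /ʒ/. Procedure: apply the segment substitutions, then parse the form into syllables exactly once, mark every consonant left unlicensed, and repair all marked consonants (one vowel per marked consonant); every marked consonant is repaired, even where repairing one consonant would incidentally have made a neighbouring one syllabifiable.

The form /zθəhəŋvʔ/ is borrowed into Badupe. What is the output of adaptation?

ʒiθəhəŋviʔi

Substitution: /z/ → /ʒ/, giving /ʒθəhəŋvʔ/.
Under (C)V(N), the unsyllabifiable consonants are /ʒ/, /v/, /ʔ/ (only a nasal (/m/, /n/, or /ŋ/) is licensed in coda position; onsets are limited to one consonant).
Epenthesis after each stranded consonant: /ʒ/ → /ʒi/, /v/ → /vi/, /ʔ/ → /ʔi/.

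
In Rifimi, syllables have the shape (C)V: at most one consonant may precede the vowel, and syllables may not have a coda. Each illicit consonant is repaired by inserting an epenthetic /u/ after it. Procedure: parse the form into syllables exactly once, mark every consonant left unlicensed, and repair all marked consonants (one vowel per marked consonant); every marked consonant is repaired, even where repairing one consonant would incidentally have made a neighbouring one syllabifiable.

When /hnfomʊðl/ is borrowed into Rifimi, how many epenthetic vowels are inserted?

4

The unsyllabifiable consonants are /h/, /n/, /ð/, /l/; each receives one epenthetic vowel.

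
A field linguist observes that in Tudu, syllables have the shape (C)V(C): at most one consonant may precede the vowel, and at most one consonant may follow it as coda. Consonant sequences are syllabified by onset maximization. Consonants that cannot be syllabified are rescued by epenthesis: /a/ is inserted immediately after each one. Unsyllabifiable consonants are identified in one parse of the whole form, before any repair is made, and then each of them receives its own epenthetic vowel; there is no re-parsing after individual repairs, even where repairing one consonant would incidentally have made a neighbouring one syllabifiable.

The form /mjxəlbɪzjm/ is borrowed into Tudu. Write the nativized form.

majaxəlbɪzjama

The consonants /m/, /j/, /j/, /m/ cannot be parsed into a legal (C)V(C) syllable (at most one coda consonant is licensed; onsets are limited to one consonant).
Each unlicensed consonant becomes the onset of a new syllable: /m/ → /ma/, /j/ → /ja/, /j/ → /ja/, /m/ → /ma/.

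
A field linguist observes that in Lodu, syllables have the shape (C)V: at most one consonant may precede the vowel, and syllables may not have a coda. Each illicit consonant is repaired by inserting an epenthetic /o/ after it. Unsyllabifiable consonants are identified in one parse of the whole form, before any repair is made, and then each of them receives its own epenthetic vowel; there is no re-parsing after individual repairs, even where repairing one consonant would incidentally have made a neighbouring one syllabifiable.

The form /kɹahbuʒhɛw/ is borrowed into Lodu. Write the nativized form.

Syllabifying with onset maximization leaves /k/, /h/, /ʒ/, /w/ stranded (no codas are permitted; onsets are limited to one consonant).
Epenthesis after each stranded consonant: /k/ → /ko/, /h/ → /ho/, /ʒ/ → /ʒo/, /w/ → /wo/.

koɹahobuʒohɛwo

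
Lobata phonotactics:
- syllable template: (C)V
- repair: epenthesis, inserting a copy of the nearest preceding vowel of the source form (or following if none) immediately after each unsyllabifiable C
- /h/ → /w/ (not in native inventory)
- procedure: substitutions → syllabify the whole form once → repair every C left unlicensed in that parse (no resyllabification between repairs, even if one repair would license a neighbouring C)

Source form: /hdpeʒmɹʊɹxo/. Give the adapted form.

Substitution: /h/ → /w/, giving /wdpeʒmɹʊɹxo/.
The consonants /w/, /d/, /ʒ/, /m/, /ɹ/ cannot be parsed into a legal (C)V syllable (no codas are permitted; onsets are limited to one consonant).
Epenthesis after each stranded consonant: /w/ → /we/, /d/ → /de/, /ʒ/ → /ʒe/, /m/ → /me/, /ɹ/ → /ɹʊ/.

wedepeʒemeɹʊɹʊxo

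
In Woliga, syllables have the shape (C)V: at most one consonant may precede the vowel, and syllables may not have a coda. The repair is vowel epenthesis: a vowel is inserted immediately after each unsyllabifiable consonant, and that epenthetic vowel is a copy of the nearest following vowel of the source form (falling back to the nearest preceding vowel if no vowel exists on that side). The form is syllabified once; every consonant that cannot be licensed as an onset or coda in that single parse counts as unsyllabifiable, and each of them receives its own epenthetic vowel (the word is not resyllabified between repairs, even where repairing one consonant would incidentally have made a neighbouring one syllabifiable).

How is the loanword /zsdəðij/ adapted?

The consonants /z/, /s/, /j/ cannot be parsed into a legal (C)V syllable (no codas are permitted; onsets are limited to one consonant).
Epenthesis after each stranded consonant: /z/ → /zə/, /s/ → /sə/, /j/ → /ji/.

zəsədəðiji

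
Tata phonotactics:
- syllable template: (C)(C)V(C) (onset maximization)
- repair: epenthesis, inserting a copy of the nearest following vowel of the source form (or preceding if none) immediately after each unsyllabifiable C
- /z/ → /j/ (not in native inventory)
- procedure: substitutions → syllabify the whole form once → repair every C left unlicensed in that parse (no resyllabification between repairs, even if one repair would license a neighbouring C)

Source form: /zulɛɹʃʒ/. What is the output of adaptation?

Substitution: /z/ → /j/, giving /julɛɹʃʒ/.
Under (C)(C)V(C), the unsyllabifiable consonants are /ʃ/, /ʒ/ (at most one coda consonant is licensed; onsets may contain at most 2 consonants).
Epenthesis after each stranded consonant: /ʃ/ → /ʃɛ/, /ʒ/ → /ʒɛ/.

julɛɹʃɛʒɛ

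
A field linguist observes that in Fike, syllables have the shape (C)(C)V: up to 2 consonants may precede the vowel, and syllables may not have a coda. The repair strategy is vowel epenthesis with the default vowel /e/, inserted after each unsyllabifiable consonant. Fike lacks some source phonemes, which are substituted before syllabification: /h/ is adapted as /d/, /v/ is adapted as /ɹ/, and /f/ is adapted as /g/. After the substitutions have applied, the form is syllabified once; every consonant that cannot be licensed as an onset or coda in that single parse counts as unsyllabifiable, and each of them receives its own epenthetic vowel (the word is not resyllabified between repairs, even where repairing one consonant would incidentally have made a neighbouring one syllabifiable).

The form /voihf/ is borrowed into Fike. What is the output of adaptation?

ɹoidege

Substitution: /v/ → /ɹ/, /h/ → /d/, /f/ → /g/, giving /ɹoidg/.
Syllabifying with onset maximization leaves /d/, /g/ stranded (no codas are permitted; onsets may contain at most 2 consonants).
Inserting the epenthetic vowel yields /d/ → /de/, /g/ → /ge/.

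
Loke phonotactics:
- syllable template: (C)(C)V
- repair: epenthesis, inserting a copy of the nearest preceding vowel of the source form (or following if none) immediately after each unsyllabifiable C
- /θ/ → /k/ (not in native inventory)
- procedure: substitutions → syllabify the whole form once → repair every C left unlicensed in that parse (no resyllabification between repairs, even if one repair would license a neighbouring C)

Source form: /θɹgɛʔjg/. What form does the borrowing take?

kɛɹgɛʔɛjɛgɛ

Substitution: /θ/ → /k/, giving /kɹgɛʔjg/.
Syllabifying with onset maximization leaves /k/, /ʔ/, /j/, /g/ stranded (no codas are permitted; onsets may contain at most 2 consonants).
Epenthesis after each stranded consonant: /k/ → /kɛ/, /ʔ/ → /ʔɛ/, /j/ → /jɛ/, /g/ → /gɛ/.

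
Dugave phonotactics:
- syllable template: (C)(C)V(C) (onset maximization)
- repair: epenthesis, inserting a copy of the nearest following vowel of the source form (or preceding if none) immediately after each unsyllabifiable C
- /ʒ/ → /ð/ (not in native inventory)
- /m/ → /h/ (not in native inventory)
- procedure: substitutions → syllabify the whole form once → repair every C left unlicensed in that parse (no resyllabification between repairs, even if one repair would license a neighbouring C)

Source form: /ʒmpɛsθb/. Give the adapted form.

ðɛhpɛsθɛbɛ

Substitution: /ʒ/ → /ð/, /m/ → /h/, giving /ðhpɛsθb/.
Syllabifying with onset maximization leaves /ð/, /θ/, /b/ stranded (at most one coda consonant is licensed; onsets may contain at most 2 consonants).
Epenthesis after each stranded consonant: /ð/ → /ðɛ/, /θ/ → /θɛ/, /b/ → /bɛ/.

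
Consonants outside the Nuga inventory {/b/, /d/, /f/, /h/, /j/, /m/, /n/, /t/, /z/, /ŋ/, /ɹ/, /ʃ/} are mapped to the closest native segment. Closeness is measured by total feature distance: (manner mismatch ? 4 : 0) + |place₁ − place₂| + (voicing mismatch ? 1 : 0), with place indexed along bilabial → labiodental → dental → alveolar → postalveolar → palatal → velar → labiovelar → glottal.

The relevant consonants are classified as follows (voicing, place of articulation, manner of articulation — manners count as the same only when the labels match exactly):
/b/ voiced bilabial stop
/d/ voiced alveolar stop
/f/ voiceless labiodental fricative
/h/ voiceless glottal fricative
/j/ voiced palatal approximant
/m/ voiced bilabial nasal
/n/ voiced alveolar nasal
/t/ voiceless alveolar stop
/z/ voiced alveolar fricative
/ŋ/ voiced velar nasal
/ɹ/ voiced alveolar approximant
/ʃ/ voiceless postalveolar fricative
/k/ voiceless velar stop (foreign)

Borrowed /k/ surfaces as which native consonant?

/t/ is closest: same manner (stop), place distance 3 (velar→alveolar), same voicing; total 3. Next closest is /d/ at distance 4.

t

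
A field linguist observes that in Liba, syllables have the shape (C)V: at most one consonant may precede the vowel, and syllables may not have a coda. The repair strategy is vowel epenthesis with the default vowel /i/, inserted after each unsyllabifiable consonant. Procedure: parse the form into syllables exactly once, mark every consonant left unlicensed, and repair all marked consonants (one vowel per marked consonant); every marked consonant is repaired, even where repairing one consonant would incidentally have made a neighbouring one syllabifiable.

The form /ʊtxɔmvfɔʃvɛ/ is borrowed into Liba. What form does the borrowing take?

ʊtixɔmivifɔʃivɛ

Syllabifying with onset maximization leaves /t/, /m/, /v/, /ʃ/ stranded (no codas are permitted; onsets are limited to one consonant).
Epenthesis after each stranded consonant: /t/ → /ti/, /m/ → /mi/, /v/ → /vi/, /ʃ/ → /ʃi/.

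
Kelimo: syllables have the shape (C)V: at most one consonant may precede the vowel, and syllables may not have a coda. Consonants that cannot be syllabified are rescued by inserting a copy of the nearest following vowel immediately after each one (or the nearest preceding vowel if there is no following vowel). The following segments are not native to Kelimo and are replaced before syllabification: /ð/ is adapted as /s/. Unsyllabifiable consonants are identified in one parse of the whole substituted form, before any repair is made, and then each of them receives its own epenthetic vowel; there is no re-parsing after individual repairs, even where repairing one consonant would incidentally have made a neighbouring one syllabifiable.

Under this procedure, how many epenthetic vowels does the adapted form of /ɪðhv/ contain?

After substitution the input is /ɪshv/.
The unsyllabifiable consonants are /s/, /h/, /v/; each receives one epenthetic vowel.

3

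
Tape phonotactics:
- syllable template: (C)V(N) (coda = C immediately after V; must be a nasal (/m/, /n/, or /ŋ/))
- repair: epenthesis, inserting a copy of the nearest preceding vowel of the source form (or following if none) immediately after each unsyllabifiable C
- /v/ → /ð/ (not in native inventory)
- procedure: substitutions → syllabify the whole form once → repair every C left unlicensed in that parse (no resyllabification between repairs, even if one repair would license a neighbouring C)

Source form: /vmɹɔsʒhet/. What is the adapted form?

Substitution: /v/ → /ð/, giving /ðmɹɔsʒhet/.
Under (C)V(N), the unsyllabifiable consonants are /ð/, /m/, /s/, /ʒ/, /t/ (only a nasal (/m/, /n/, or /ŋ/) is licensed in coda position; onsets are limited to one consonant).
Inserting the epenthetic vowel yields /ð/ → /ðɔ/, /m/ → /mɔ/, /s/ → /sɔ/, /ʒ/ → /ʒɔ/, /t/ → /te/.

ðɔmɔɹɔsɔʒɔhete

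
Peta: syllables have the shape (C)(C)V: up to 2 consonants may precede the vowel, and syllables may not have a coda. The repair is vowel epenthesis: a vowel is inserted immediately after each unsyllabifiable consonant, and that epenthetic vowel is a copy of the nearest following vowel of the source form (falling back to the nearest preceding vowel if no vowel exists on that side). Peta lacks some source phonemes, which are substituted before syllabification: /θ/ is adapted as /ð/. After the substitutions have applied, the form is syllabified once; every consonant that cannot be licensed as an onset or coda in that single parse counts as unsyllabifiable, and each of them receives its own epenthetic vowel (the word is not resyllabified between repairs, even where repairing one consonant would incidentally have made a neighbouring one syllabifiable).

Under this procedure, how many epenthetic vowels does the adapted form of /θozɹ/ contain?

After substitution the input is /ðozɹ/.
The unsyllabifiable consonants are /z/, /ɹ/; each receives one epenthetic vowel.

2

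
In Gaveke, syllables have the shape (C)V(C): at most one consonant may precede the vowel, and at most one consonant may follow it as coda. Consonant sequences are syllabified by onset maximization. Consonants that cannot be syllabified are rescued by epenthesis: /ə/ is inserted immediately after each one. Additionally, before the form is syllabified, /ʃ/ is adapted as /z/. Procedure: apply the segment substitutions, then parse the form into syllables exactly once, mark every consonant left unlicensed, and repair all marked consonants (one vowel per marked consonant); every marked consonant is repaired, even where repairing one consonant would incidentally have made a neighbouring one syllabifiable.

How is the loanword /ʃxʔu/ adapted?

zəxəʔu

Substitution: /ʃ/ → /z/, giving /zxʔu/.
Syllabifying with onset maximization leaves /z/, /x/ stranded (at most one coda consonant is licensed; onsets are limited to one consonant).
Each unlicensed consonant becomes the onset of a new syllable: /z/ → /zə/, /x/ → /xə/.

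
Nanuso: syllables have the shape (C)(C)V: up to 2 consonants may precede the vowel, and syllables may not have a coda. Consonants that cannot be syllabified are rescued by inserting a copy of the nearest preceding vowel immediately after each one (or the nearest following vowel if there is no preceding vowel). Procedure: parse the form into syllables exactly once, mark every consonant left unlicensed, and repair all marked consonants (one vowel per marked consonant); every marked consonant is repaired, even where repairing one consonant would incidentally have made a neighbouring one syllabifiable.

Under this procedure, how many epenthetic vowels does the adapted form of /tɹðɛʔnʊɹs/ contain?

3

The unsyllabifiable consonants are /t/, /ɹ/, /s/; each receives one epenthetic vowel.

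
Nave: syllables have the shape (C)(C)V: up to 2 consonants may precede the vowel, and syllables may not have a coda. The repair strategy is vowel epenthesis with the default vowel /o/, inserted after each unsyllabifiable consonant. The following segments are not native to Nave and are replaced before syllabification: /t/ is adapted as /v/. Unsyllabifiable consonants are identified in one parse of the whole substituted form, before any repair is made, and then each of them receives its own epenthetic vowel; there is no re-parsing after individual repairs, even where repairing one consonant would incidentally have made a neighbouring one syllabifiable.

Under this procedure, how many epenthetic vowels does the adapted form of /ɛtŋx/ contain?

After substitution the input is /ɛvŋx/.
The unsyllabifiable consonants are /v/, /ŋ/, /x/; each receives one epenthetic vowel.

3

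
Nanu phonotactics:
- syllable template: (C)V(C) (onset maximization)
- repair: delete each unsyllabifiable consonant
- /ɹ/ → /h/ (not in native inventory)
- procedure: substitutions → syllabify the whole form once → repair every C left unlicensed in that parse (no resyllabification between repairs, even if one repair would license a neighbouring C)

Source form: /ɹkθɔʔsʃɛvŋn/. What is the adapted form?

Substitution: /ɹ/ → /h/, giving /hkθɔʔsʃɛvŋn/.
The consonants /h/, /k/, /s/, /ŋ/, /n/ cannot be parsed into a legal (C)V(C) syllable (at most one coda consonant is licensed; onsets are limited to one consonant).
Deleting the stranded consonants removes /h/, /k/, /s/, /ŋ/, /n/.

θɔʔʃɛv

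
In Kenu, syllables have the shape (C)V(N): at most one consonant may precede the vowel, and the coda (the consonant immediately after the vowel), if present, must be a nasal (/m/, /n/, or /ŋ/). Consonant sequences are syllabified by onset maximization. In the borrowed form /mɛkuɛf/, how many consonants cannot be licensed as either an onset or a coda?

1

Under (C)V(N), the unsyllabifiable consonants are /f/ (only a nasal (/m/, /n/, or /ŋ/) is licensed in coda position; onsets are limited to one consonant).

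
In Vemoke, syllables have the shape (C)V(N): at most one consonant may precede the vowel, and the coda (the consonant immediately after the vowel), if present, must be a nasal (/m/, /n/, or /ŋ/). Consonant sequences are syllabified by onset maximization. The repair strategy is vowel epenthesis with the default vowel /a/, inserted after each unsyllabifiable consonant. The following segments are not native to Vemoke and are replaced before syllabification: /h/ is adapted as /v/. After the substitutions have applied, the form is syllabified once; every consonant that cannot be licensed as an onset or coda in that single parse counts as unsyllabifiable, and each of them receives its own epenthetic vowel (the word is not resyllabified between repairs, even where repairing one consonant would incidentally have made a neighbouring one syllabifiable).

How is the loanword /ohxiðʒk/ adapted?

ovaxiðaʒaka

Substitution: /h/ → /v/, giving /ovxiðʒk/.
The consonants /v/, /ð/, /ʒ/, /k/ cannot be parsed into a legal (C)V(N) syllable (only a nasal (/m/, /n/, or /ŋ/) is licensed in coda position; onsets are limited to one consonant).
Epenthesis after each stranded consonant: /v/ → /va/, /ð/ → /ða/, /ʒ/ → /ʒa/, /k/ → /ka/.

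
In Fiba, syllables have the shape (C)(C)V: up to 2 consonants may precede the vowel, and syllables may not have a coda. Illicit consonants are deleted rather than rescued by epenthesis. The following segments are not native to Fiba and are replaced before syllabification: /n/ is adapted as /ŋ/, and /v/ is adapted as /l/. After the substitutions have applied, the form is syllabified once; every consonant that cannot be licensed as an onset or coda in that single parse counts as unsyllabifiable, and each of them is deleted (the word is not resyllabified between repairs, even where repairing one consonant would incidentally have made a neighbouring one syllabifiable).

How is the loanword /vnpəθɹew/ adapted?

ŋpəθɹe

Substitution: /v/ → /l/, /n/ → /ŋ/, giving /lŋpəθɹew/.
The consonants /l/, /w/ cannot be parsed into a legal (C)(C)V syllable (no codas are permitted; onsets may contain at most 2 consonants).
Deleting the stranded consonants removes /l/, /w/.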